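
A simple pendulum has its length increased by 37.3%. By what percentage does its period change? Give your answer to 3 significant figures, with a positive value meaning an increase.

T ∝ √L, so T'/T = √(1.373) = 1.172.
Percentage change in T = (1.172 − 1) × 100% = 17.2%.

17.2%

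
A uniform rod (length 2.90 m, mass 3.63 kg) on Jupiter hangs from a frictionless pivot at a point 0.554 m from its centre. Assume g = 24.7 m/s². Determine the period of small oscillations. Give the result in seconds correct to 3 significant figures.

For a physical pendulum T = 2π√(I/(mgd)), with d = 0.5540 m from pivot to centre of mass.
I_cm = mL²/12 = 3.63 × 2.90²/12 = 2.544 kg·m²; I = I_cm + md² = 2.544 + 3.63 × 0.5540² = 3.658 kg·m².
T = 2π√(3.658/(3.63 × 24.7 × 0.5540)) = 1.71 s.

1.71 s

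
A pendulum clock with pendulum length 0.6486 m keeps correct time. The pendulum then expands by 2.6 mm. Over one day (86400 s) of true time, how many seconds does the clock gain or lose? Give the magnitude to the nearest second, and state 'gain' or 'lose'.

T ∝ √L, so T'/T = √(0.65120/0.6486) = 1.00200.
In 86400 s of true time the clock registers 86400/1.00200 = 86227.3 s, so it loses 173 s.

lose 173 s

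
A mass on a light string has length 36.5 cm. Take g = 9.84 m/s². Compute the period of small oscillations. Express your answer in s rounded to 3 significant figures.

T = 2π√(L/g) = 2π√(0.365/9.84) = 2π × 0.1926 = 1.21 s.

1.21 s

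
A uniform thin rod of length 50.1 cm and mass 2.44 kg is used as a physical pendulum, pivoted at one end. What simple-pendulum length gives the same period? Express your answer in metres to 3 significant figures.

The equivalent simple-pendulum length is L_eq = I/(md), where I is about the pivot and d = 0.2505 m.
I_cm = (1/12)mL² = 0.05104 kg·m², so I = I_cm + md² = 0.05104 + 0.1531 = 0.2041 kg·m².
L_eq = 0.2041/(2.44 × 0.2505) = 0.334 m.

0.334 m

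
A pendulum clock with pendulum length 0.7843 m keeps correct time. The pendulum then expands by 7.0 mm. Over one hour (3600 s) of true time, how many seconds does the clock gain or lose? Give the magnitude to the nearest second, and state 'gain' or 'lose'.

T ∝ √L, so T'/T = √(0.79130/0.7843) = 1.00445.
In 3600 s of true time the clock registers 3600/1.00445 = 3584.0 s, so it loses 16 s.

lose 16 s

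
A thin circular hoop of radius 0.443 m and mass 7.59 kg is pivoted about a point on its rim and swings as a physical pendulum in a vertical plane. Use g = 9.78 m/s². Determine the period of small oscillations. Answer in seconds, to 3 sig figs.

1.89 s

I_cm = mr² = 1.490 kg·m². The pivot is at distance d = 0.443 m from the centre of mass.
By the parallel-axis theorem, I = I_cm + md² = 1.490 + 1.490 = 2.979 kg·m².
T = 2π√(I/(mgd)) = 2π√(2.979/(7.59 × 9.78 × 0.443)) = 1.89 s.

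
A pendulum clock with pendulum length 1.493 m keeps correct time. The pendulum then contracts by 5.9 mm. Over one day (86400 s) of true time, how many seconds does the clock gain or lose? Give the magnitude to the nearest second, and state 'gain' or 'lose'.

gain 171 s

T ∝ √L, so T'/T = √(1.48710/1.493) = 0.998022.
In 86400 s of true time the clock registers 86400/0.998022 = 86571.2 s, so it gains 171 s.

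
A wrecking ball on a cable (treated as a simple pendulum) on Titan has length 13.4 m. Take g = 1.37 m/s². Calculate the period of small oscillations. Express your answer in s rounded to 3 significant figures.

19.7 s

T = 2π√(L/g) = 2π√(13.4/1.37) = 2π × 3.127 = 19.7 s.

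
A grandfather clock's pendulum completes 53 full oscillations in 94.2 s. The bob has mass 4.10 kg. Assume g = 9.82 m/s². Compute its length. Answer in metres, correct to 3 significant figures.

T = 94.2/53 = 1.777 s.
From T = 2π√(L/g), L = gT²/(4π²) = 9.82 × 1.777²/(4π²) = 0.786 m.

0.786 m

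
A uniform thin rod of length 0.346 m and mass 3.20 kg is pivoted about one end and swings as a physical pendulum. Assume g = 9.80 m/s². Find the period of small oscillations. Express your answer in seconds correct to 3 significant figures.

0.964 s

For a physical pendulum T = 2π√(I/(mgd)), with d = 0.1730 m from pivot to centre of mass.
I_cm = mL²/12 = 3.20 × 0.346²/12 = 0.03192 kg·m²; I = I_cm + md² = 0.03192 + 3.20 × 0.1730² = 0.1277 kg·m².
T = 2π√(0.1277/(3.20 × 9.80 × 0.1730)) = 0.964 s.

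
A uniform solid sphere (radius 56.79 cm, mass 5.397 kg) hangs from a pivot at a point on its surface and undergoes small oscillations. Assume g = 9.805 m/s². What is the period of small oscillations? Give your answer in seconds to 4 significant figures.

1.789 s

I_cm = (2/5)mr² = 0.69624 kg·m². The pivot is at distance d = 0.5679 m from the centre of mass.
By the parallel-axis theorem, I = I_cm + md² = 0.69624 + 1.7406 = 2.4368 kg·m².
T = 2π√(I/(mgd)) = 2π√(2.4368/(5.397 × 9.805 × 0.5679)) = 1.789 s.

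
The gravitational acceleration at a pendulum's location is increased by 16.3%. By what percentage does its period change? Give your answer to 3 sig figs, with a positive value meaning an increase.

-7.27%

T ∝ 1/√g, so T'/T = 1/√(1.163) = 0.9273.
Percentage change in T = (0.9273 − 1) × 100% = -7.27%.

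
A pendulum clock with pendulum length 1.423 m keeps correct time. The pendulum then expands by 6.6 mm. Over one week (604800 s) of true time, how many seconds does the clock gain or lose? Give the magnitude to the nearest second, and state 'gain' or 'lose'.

lose 1398 s

T ∝ √L, so T'/T = √(1.42960/1.423) = 1.00232.
In 604800 s of true time the clock registers 604800/1.00232 = 603402.3 s, so it loses 1398 s.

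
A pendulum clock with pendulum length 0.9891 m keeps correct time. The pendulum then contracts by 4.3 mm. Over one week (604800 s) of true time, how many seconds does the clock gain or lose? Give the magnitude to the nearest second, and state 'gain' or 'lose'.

gain 1319 s

T ∝ √L, so T'/T = √(0.98480/0.9891) = 0.997824.
In 604800 s of true time the clock registers 604800/0.997824 = 606119.0 s, so it gains 1319 s.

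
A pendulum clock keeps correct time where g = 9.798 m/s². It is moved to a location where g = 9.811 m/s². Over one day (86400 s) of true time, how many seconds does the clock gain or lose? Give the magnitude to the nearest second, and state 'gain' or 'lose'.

The clock's period scales as T ∝ 1/√g, so T'/T = √(9.798/9.811) = 0.999337.
In 86400 s of true time the clock registers 86400/0.999337 = 86457.3 s, so it gains 57 s.

gain 57 s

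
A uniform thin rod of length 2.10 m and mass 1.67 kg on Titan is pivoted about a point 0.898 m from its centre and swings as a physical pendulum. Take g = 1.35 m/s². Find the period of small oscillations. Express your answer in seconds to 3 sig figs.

For a physical pendulum T = 2π√(I/(mgd)), with d = 0.8980 m from pivot to centre of mass.
I_cm = mL²/12 = 1.67 × 2.10²/12 = 0.6137 kg·m²; I = I_cm + md² = 0.6137 + 1.67 × 0.8980² = 1.960 kg·m².
T = 2π√(1.960/(1.67 × 1.35 × 0.8980)) = 6.18 s.

6.18 s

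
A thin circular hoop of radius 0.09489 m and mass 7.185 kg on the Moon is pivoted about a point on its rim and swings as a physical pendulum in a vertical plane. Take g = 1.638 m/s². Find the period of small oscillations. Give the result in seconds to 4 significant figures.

I_cm = mr² = 0.064695 kg·m². The pivot is at distance d = 0.09489 m from the centre of mass.
By the parallel-axis theorem, I = I_cm + md² = 0.064695 + 0.064695 = 0.12939 kg·m².
T = 2π√(I/(mgd)) = 2π√(0.12939/(7.185 × 1.638 × 0.09489)) = 2.139 s.

2.139 s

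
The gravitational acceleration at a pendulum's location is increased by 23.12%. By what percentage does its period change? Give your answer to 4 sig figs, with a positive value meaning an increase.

-9.877%

T ∝ 1/√g, so T'/T = 1/√(1.2312) = 0.90123.
Percentage change in T = (0.90123 − 1) × 100% = -9.877%.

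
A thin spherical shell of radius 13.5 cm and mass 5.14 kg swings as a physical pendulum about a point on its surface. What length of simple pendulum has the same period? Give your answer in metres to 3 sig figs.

The equivalent simple-pendulum length is L_eq = I/(md), where I is about the pivot and d = 0.1350 m.
I_cm = (2/3)mR² = 0.06245 kg·m², so I = I_cm + md² = 0.06245 + 0.09368 = 0.1561 kg·m².
L_eq = 0.1561/(5.14 × 0.1350) = 0.225 m.

0.225 m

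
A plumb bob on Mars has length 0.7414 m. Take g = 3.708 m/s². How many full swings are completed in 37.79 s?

T = 2π√(L/g) = 2π√(0.7414/3.708) = 2.8095 s.
Number of complete oscillations = ⌊37.79/2.8095⌋ = ⌊13.451⌋ = 13.

13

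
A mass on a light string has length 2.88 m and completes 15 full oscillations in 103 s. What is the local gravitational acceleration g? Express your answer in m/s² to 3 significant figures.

2.41 m/s²

T = 103/15 = 6.867 s.
From T = 2π√(L/g), g = 4π²L/T² = 4π² × 2.88/6.867² = 2.41 m/s².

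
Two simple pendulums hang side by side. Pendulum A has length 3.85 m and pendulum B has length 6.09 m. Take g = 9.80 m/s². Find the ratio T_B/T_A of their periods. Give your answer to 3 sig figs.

T ∝ √L, so T_B/T_A = √(L_B/L_A) = √(6.09/3.85) = 1.26.

1.26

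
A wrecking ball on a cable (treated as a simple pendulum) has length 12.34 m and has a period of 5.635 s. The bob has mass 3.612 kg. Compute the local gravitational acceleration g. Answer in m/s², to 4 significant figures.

15.34 m/s²

From T = 2π√(L/g), g = 4π²L/T² = 4π² × 12.34/5.6350² = 15.34 m/s².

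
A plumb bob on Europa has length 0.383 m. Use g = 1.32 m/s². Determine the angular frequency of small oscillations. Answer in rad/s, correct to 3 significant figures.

1.86 rad/s

ω = √(g/L) = √(1.32/0.383) = 1.86 rad/s.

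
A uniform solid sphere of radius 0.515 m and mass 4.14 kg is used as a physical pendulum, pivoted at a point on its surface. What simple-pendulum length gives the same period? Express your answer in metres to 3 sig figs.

The equivalent simple-pendulum length is L_eq = I/(md), where I is about the pivot and d = 0.5150 m.
I_cm = (2/5)mR² = 0.4392 kg·m², so I = I_cm + md² = 0.4392 + 1.098 = 1.537 kg·m².
L_eq = 1.537/(4.14 × 0.5150) = 0.721 m.

0.721 m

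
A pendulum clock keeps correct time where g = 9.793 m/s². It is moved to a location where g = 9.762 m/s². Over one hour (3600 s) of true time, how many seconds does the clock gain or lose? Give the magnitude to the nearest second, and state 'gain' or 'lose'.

The clock's period scales as T ∝ 1/√g, so T'/T = √(9.793/9.762) = 1.00159.
In 3600 s of true time the clock registers 3600/1.00159 = 3594.3 s, so it loses 6 s.

lose 6 s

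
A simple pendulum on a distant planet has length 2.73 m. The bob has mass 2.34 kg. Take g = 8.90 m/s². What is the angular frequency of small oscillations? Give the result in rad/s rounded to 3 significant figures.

ω = √(g/L) = √(8.90/2.73) = 1.81 rad/s.

1.81 rad/s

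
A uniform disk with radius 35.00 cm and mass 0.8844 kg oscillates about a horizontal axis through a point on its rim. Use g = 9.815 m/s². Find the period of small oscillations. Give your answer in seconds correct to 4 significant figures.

I_cm = ½mr² = 0.054169 kg·m². The pivot is at distance d = 0.3500 m from the centre of mass.
By the parallel-axis theorem, I = I_cm + md² = 0.054169 + 0.10834 = 0.16251 kg·m².
T = 2π√(I/(mgd)) = 2π√(0.16251/(0.8844 × 9.815 × 0.3500)) = 1.453 s.

1.453 s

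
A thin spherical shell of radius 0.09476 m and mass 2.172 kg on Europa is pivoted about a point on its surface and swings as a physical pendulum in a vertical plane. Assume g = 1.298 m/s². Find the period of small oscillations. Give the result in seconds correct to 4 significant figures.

2.192 s

I_cm = (2/3)mr² = 0.013002 kg·m². The pivot is at distance d = 0.09476 m from the centre of mass.
By the parallel-axis theorem, I = I_cm + md² = 0.013002 + 0.019503 = 0.032506 kg·m².
T = 2π√(I/(mgd)) = 2π√(0.032506/(2.172 × 1.298 × 0.09476)) = 2.192 s.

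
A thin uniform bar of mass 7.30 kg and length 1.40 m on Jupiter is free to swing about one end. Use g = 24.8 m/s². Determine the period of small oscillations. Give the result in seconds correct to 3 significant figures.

For a physical pendulum T = 2π√(I/(mgd)), with d = 0.7000 m from pivot to centre of mass.
I_cm = mL²/12 = 7.30 × 1.40²/12 = 1.192 kg·m²; I = I_cm + md² = 1.192 + 7.30 × 0.7000² = 4.769 kg·m².
T = 2π√(4.769/(7.30 × 24.8 × 0.7000)) = 1.22 s.

1.22 s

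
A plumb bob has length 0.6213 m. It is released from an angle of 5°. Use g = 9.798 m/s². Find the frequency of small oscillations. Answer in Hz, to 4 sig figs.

0.6320 Hz

T = 2π√(L/g) = 2π√(0.6213/9.798) = 1.5822 s, so f = 1/T = 0.6320 Hz.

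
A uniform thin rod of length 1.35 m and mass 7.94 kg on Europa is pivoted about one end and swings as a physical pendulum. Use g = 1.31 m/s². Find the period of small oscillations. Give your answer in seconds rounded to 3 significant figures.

5.21 s

For a physical pendulum T = 2π√(I/(mgd)), with d = 0.6750 m from pivot to centre of mass.
I_cm = mL²/12 = 7.94 × 1.35²/12 = 1.206 kg·m²; I = I_cm + md² = 1.206 + 7.94 × 0.6750² = 4.824 kg·m².
T = 2π√(4.824/(7.94 × 1.31 × 0.6750)) = 5.21 s.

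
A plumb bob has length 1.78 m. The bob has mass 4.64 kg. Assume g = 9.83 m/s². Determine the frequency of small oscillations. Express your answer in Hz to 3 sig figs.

0.374 Hz

T = 2π√(L/g) = 2π√(1.78/9.83) = 2.674 s, so f = 1/T = 0.374 Hz.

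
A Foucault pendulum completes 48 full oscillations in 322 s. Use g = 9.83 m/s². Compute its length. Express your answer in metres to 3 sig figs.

T = 322/48 = 6.708 s.
From T = 2π√(L/g), L = gT²/(4π²) = 9.83 × 6.708²/(4π²) = 11.2 m.

11.2 m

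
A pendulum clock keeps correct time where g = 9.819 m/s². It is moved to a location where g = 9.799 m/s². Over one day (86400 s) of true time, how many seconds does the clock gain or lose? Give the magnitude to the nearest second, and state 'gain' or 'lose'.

The clock's period scales as T ∝ 1/√g, so T'/T = √(9.819/9.799) = 1.00102.
In 86400 s of true time the clock registers 86400/1.00102 = 86312.0 s, so it loses 88 s.

lose 88 s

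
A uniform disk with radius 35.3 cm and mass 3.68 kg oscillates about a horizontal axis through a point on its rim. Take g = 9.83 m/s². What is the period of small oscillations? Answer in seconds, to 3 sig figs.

I_cm = ½mr² = 0.2293 kg·m². The pivot is at distance d = 0.353 m from the centre of mass.
By the parallel-axis theorem, I = I_cm + md² = 0.2293 + 0.4586 = 0.6878 kg·m².
T = 2π√(I/(mgd)) = 2π√(0.6878/(3.68 × 9.83 × 0.353)) = 1.46 s.

1.46 s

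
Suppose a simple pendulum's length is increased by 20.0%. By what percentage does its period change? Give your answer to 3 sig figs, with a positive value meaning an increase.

9.54%

T ∝ √L, so T'/T = √(1.200) = 1.095.
Percentage change in T = (1.095 − 1) × 100% = 9.54%.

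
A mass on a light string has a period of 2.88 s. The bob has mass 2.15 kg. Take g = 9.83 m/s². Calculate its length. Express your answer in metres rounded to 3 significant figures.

2.07 m

From T = 2π√(L/g), L = gT²/(4π²) = 9.83 × 2.880²/(4π²) = 2.07 m.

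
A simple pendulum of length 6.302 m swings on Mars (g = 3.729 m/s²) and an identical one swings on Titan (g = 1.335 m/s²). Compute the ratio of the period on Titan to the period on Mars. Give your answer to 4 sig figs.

1.671

T ∝ 1/√g, so T₂/T₁ = √(g₁/g₂) = √(3.729/1.335) = 1.671.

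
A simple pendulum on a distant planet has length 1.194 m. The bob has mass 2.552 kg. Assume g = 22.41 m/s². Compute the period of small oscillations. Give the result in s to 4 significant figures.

T = 2π√(L/g) = 2π√(1.194/22.41) = 2π × 0.23082 = 1.450 s.

1.450 s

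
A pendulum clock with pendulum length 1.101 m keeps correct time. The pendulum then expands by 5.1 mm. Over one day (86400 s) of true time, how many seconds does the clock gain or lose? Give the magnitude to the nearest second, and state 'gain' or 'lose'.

T ∝ √L, so T'/T = √(1.10610/1.101) = 1.00231.
In 86400 s of true time the clock registers 86400/1.00231 = 86200.6 s, so it loses 199 s.

lose 199 s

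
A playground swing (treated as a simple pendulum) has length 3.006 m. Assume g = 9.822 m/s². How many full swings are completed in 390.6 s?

112

T = 2π√(L/g) = 2π√(3.006/9.822) = 3.4760 s.
Number of complete oscillations = ⌊390.6/3.4760⌋ = ⌊112.37⌋ = 112.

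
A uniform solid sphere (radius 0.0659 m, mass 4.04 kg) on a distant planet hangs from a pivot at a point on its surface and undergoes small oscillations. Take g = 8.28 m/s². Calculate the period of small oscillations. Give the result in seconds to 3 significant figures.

I_cm = (2/5)mr² = 0.007018 kg·m². The pivot is at distance d = 0.0659 m from the centre of mass.
By the parallel-axis theorem, I = I_cm + md² = 0.007018 + 0.01754 = 0.02456 kg·m².
T = 2π√(I/(mgd)) = 2π√(0.02456/(4.04 × 8.28 × 0.0659)) = 0.663 s.

0.663 s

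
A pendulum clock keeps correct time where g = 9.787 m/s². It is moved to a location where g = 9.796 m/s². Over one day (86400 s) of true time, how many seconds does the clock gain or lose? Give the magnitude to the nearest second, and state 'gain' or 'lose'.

The clock's period scales as T ∝ 1/√g, so T'/T = √(9.787/9.796) = 0.999541.
In 86400 s of true time the clock registers 86400/0.999541 = 86439.7 s, so it gains 40 s.

gain 40 s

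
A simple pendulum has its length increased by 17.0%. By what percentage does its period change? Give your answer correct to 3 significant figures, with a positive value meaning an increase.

8.17%

T ∝ √L, so T'/T = √(1.170) = 1.082.
Percentage change in T = (1.082 − 1) × 100% = 8.17%.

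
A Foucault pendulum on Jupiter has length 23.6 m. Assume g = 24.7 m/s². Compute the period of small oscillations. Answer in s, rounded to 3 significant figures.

T = 2π√(L/g) = 2π√(23.6/24.7) = 2π × 0.9775 = 6.14 s.

6.14 s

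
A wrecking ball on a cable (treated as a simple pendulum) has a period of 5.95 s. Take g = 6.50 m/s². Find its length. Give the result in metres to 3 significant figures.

From T = 2π√(L/g), L = gT²/(4π²) = 6.50 × 5.950²/(4π²) = 5.83 m.

5.83 m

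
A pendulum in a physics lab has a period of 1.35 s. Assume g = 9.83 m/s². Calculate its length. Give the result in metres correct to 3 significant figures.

From T = 2π√(L/g), L = gT²/(4π²) = 9.83 × 1.350²/(4π²) = 0.454 m.

0.454 m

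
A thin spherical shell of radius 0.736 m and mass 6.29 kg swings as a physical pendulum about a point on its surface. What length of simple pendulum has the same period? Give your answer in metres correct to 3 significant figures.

The equivalent simple-pendulum length is L_eq = I/(md), where I is about the pivot and d = 0.7360 m.
I_cm = (2/3)mR² = 2.272 kg·m², so I = I_cm + md² = 2.272 + 3.407 = 5.679 kg·m².
L_eq = 5.679/(6.29 × 0.7360) = 1.23 m.

1.23 m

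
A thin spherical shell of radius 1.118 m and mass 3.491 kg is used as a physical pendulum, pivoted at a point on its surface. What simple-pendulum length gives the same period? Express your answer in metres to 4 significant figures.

1.863 m

The equivalent simple-pendulum length is L_eq = I/(md), where I is about the pivot and d = 1.1180 m.
I_cm = (2/3)mR² = 2.9090 kg·m², so I = I_cm + md² = 2.9090 + 4.3635 = 7.2725 kg·m².
L_eq = 7.2725/(3.491 × 1.1180) = 1.863 m.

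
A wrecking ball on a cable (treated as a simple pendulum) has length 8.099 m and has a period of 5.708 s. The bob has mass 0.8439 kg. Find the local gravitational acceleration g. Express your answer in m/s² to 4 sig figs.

9.813 m/s²

From T = 2π√(L/g), g = 4π²L/T² = 4π² × 8.099/5.7080² = 9.813 m/s².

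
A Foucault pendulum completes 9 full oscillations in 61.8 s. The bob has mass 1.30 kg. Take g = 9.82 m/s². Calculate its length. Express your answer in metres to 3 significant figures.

T = 61.8/9 = 6.867 s.
From T = 2π√(L/g), L = gT²/(4π²) = 9.82 × 6.867²/(4π²) = 11.7 m.

11.7 m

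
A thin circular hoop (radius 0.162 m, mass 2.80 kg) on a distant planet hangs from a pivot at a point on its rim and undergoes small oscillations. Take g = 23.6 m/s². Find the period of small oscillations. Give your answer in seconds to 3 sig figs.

I_cm = mr² = 0.07348 kg·m². The pivot is at distance d = 0.162 m from the centre of mass.
By the parallel-axis theorem, I = I_cm + md² = 0.07348 + 0.07348 = 0.1470 kg·m².
T = 2π√(I/(mgd)) = 2π√(0.1470/(2.80 × 23.6 × 0.162)) = 0.736 s.

0.736 s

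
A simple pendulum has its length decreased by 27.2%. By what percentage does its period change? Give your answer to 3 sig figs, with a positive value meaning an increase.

-14.7%

T ∝ √L, so T'/T = √(0.7280) = 0.8532.
Percentage change in T = (0.8532 − 1) × 100% = -14.7%.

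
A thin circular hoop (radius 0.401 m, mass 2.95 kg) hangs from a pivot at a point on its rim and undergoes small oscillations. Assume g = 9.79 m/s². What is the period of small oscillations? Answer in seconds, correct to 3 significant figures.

1.80 s

I_cm = mr² = 0.4744 kg·m². The pivot is at distance d = 0.401 m from the centre of mass.
By the parallel-axis theorem, I = I_cm + md² = 0.4744 + 0.4744 = 0.9487 kg·m².
T = 2π√(I/(mgd)) = 2π√(0.9487/(2.95 × 9.79 × 0.401)) = 1.80 s.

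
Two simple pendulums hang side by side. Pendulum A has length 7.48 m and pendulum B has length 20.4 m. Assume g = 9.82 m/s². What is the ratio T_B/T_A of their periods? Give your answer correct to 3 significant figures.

1.65

T ∝ √L, so T_B/T_A = √(L_B/L_A) = √(20.4/7.48) = 1.65.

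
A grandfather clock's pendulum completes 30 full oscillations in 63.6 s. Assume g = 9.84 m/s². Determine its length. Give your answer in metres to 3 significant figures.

T = 63.6/30 = 2.120 s.
From T = 2π√(L/g), L = gT²/(4π²) = 9.84 × 2.120²/(4π²) = 1.12 m.

1.12 m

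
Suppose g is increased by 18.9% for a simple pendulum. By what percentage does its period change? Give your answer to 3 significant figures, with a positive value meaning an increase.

T ∝ 1/√g, so T'/T = 1/√(1.189) = 0.9171.
Percentage change in T = (0.9171 − 1) × 100% = -8.29%.

-8.29%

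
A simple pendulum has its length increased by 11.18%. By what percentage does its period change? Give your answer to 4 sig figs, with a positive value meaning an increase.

5.442%

T ∝ √L, so T'/T = √(1.1118) = 1.0544.
Percentage change in T = (1.0544 − 1) × 100% = 5.442%.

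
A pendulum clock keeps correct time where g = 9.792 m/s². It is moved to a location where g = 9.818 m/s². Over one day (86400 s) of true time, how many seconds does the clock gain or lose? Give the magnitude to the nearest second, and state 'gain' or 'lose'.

gain 115 s

The clock's period scales as T ∝ 1/√g, so T'/T = √(9.792/9.818) = 0.998675.
In 86400 s of true time the clock registers 86400/0.998675 = 86514.6 s, so it gains 115 s.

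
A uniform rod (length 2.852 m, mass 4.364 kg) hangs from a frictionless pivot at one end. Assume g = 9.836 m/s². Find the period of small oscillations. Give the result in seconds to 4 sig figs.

For a physical pendulum T = 2π√(I/(mgd)), with d = 1.4260 m from pivot to centre of mass.
I_cm = mL²/12 = 4.364 × 2.852²/12 = 2.9580 kg·m²; I = I_cm + md² = 2.9580 + 4.364 × 1.4260² = 11.832 kg·m².
T = 2π√(11.832/(4.364 × 9.836 × 1.4260)) = 2.762 s.

2.762 s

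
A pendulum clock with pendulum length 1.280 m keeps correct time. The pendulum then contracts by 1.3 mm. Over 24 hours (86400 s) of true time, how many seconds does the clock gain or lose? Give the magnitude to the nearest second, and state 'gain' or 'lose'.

gain 44 s

T ∝ √L, so T'/T = √(1.27870/1.280) = 0.999492.
In 86400 s of true time the clock registers 86400/0.999492 = 86443.9 s, so it gains 44 s.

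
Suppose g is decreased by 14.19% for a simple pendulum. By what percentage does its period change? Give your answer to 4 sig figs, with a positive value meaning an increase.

7.952%

T ∝ 1/√g, so T'/T = 1/√(0.85810) = 1.0795.
Percentage change in T = (1.0795 − 1) × 100% = 7.952%.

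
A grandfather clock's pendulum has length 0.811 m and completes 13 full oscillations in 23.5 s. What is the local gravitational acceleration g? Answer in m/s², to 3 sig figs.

T = 23.5/13 = 1.808 s.
From T = 2π√(L/g), g = 4π²L/T² = 4π² × 0.811/1.808² = 9.80 m/s².

9.80 m/s²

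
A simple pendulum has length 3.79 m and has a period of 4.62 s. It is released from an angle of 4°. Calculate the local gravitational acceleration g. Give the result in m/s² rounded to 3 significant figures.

From T = 2π√(L/g), g = 4π²L/T² = 4π² × 3.79/4.620² = 7.01 m/s².

7.01 m/s²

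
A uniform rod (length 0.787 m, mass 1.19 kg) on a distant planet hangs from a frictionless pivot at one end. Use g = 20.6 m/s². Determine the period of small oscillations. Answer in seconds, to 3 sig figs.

For a physical pendulum T = 2π√(I/(mgd)), with d = 0.3935 m from pivot to centre of mass.
I_cm = mL²/12 = 1.19 × 0.787²/12 = 0.06142 kg·m²; I = I_cm + md² = 0.06142 + 1.19 × 0.3935² = 0.2457 kg·m².
T = 2π√(0.2457/(1.19 × 20.6 × 0.3935)) = 1.00 s.

1.00 s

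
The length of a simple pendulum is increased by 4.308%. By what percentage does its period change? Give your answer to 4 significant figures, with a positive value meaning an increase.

2.131%

T ∝ √L, so T'/T = √(1.0431) = 1.0213.
Percentage change in T = (1.0213 − 1) × 100% = 2.131%.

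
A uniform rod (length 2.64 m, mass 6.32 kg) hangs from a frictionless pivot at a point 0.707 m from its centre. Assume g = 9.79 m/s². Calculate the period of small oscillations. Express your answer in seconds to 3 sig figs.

For a physical pendulum T = 2π√(I/(mgd)), with d = 0.7070 m from pivot to centre of mass.
I_cm = mL²/12 = 6.32 × 2.64²/12 = 3.671 kg·m²; I = I_cm + md² = 3.671 + 6.32 × 0.7070² = 6.830 kg·m².
T = 2π√(6.830/(6.32 × 9.79 × 0.7070)) = 2.48 s.

2.48 s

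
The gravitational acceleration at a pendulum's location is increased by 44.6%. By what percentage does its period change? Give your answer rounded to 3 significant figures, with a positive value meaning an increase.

T ∝ 1/√g, so T'/T = 1/√(1.446) = 0.8316.
Percentage change in T = (0.8316 − 1) × 100% = -16.8%.

-16.8%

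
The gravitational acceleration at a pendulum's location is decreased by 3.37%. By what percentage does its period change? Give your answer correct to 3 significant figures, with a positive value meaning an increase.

T ∝ 1/√g, so T'/T = 1/√(0.9663) = 1.017.
Percentage change in T = (1.017 − 1) × 100% = 1.73%.

1.73%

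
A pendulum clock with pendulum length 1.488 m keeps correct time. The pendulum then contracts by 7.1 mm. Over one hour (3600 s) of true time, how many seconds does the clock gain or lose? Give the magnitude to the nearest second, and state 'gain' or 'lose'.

T ∝ √L, so T'/T = √(1.48090/1.488) = 0.997611.
In 3600 s of true time the clock registers 3600/0.997611 = 3608.6 s, so it gains 9 s.

gain 9 s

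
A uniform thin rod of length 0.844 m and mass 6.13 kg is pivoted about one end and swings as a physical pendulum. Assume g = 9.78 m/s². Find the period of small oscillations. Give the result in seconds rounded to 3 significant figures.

1.51 s

For a physical pendulum T = 2π√(I/(mgd)), with d = 0.4220 m from pivot to centre of mass.
I_cm = mL²/12 = 6.13 × 0.844²/12 = 0.3639 kg·m²; I = I_cm + md² = 0.3639 + 6.13 × 0.4220² = 1.456 kg·m².
T = 2π√(1.456/(6.13 × 9.78 × 0.4220)) = 1.51 s.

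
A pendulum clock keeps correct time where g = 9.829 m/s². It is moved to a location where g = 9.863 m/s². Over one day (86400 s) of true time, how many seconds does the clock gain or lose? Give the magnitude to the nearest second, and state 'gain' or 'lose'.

The clock's period scales as T ∝ 1/√g, so T'/T = √(9.829/9.863) = 0.998275.
In 86400 s of true time the clock registers 86400/0.998275 = 86549.3 s, so it gains 149 s.

gain 149 s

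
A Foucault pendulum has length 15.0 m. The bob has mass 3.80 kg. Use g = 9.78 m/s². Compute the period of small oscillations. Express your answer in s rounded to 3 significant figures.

T = 2π√(L/g) = 2π√(15.0/9.78) = 2π × 1.238 = 7.78 s.

7.78 s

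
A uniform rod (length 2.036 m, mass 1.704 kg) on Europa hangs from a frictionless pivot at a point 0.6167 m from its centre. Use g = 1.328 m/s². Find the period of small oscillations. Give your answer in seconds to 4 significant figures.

For a physical pendulum T = 2π√(I/(mgd)), with d = 0.61670 m from pivot to centre of mass.
I_cm = mL²/12 = 1.704 × 2.036²/12 = 0.58863 kg·m²; I = I_cm + md² = 0.58863 + 1.704 × 0.61670² = 1.2367 kg·m².
T = 2π√(1.2367/(1.704 × 1.328 × 0.61670)) = 5.915 s.

5.915 s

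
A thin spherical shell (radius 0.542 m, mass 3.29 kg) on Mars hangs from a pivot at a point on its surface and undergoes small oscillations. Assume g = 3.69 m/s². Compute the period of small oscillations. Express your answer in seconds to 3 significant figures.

I_cm = (2/3)mr² = 0.6443 kg·m². The pivot is at distance d = 0.542 m from the centre of mass.
By the parallel-axis theorem, I = I_cm + md² = 0.6443 + 0.9665 = 1.611 kg·m².
T = 2π√(I/(mgd)) = 2π√(1.611/(3.29 × 3.69 × 0.542)) = 3.11 s.

3.11 s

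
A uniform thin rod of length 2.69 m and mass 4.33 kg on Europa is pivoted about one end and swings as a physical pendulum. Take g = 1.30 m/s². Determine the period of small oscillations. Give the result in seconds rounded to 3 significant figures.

7.38 s

For a physical pendulum T = 2π√(I/(mgd)), with d = 1.345 m from pivot to centre of mass.
I_cm = mL²/12 = 4.33 × 2.69²/12 = 2.611 kg·m²; I = I_cm + md² = 2.611 + 4.33 × 1.345² = 10.44 kg·m².
T = 2π√(10.44/(4.33 × 1.30 × 1.345)) = 7.38 s.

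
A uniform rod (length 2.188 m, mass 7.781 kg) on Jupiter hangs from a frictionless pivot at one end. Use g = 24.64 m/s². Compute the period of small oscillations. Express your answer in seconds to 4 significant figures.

1.529 s

For a physical pendulum T = 2π√(I/(mgd)), with d = 1.0940 m from pivot to centre of mass.
I_cm = mL²/12 = 7.781 × 2.188²/12 = 3.1042 kg·m²; I = I_cm + md² = 3.1042 + 7.781 × 1.0940² = 12.417 kg·m².
T = 2π√(12.417/(7.781 × 24.64 × 1.0940)) = 1.529 s.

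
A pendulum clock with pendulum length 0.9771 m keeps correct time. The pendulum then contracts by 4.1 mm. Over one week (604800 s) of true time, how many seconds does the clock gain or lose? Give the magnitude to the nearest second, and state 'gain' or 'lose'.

gain 1273 s

T ∝ √L, so T'/T = √(0.97300/0.9771) = 0.997900.
In 604800 s of true time the clock registers 604800/0.997900 = 606072.9 s, so it gains 1273 s.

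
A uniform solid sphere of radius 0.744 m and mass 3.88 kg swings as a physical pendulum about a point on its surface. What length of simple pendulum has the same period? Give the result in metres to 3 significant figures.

1.04 m

The equivalent simple-pendulum length is L_eq = I/(md), where I is about the pivot and d = 0.7440 m.
I_cm = (2/5)mR² = 0.8591 kg·m², so I = I_cm + md² = 0.8591 + 2.148 = 3.007 kg·m².
L_eq = 3.007/(3.88 × 0.7440) = 1.04 m.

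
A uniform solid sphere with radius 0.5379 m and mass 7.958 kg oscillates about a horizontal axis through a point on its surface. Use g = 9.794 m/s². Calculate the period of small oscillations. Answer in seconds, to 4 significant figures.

1.742 s

I_cm = (2/5)mr² = 0.92102 kg·m². The pivot is at distance d = 0.5379 m from the centre of mass.
By the parallel-axis theorem, I = I_cm + md² = 0.92102 + 2.3025 = 3.2236 kg·m².
T = 2π√(I/(mgd)) = 2π√(3.2236/(7.958 × 9.794 × 0.5379)) = 1.742 s.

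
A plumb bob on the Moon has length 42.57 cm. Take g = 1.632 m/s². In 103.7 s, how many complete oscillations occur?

T = 2π√(L/g) = 2π√(0.4257/1.632) = 3.2090 s.
Number of complete oscillations = ⌊103.7/3.2090⌋ = ⌊32.315⌋ = 32.

32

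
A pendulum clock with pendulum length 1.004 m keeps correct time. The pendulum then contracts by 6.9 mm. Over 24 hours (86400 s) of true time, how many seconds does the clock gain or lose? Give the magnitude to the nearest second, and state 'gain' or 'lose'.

T ∝ √L, so T'/T = √(0.99710/1.004) = 0.996558.
In 86400 s of true time the clock registers 86400/0.996558 = 86698.4 s, so it gains 298 s.

gain 298 s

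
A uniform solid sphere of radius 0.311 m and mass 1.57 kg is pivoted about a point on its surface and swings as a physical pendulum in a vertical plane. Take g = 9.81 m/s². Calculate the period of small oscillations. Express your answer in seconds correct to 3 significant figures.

1.32 s

I_cm = (2/5)mr² = 0.06074 kg·m². The pivot is at distance d = 0.311 m from the centre of mass.
By the parallel-axis theorem, I = I_cm + md² = 0.06074 + 0.1519 = 0.2126 kg·m².
T = 2π√(I/(mgd)) = 2π√(0.2126/(1.57 × 9.81 × 0.311)) = 1.32 s.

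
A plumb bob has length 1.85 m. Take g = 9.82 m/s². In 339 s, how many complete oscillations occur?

124

T = 2π√(L/g) = 2π√(1.85/9.82) = 2.727 s.
Number of complete oscillations = ⌊339/2.727⌋ = ⌊124.3⌋ = 124.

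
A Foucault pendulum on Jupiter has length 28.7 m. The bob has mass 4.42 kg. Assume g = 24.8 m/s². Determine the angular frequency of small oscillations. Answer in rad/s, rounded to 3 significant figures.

0.930 rad/s

ω = √(g/L) = √(24.8/28.7) = 0.930 rad/s.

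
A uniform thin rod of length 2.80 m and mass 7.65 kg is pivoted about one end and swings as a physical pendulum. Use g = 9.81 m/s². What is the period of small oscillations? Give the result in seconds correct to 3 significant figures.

For a physical pendulum T = 2π√(I/(mgd)), with d = 1.400 m from pivot to centre of mass.
I_cm = mL²/12 = 7.65 × 2.80²/12 = 4.998 kg·m²; I = I_cm + md² = 4.998 + 7.65 × 1.400² = 19.99 kg·m².
T = 2π√(19.99/(7.65 × 9.81 × 1.400)) = 2.74 s.

2.74 s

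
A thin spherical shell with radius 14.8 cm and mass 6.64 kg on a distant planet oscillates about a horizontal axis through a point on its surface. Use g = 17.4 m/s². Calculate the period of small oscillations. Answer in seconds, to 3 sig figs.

0.748 s

I_cm = (2/3)mr² = 0.09696 kg·m². The pivot is at distance d = 0.148 m from the centre of mass.
By the parallel-axis theorem, I = I_cm + md² = 0.09696 + 0.1454 = 0.2424 kg·m².
T = 2π√(I/(mgd)) = 2π√(0.2424/(6.64 × 17.4 × 0.148)) = 0.748 s.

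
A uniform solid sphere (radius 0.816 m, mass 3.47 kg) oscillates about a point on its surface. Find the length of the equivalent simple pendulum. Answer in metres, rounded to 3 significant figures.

The equivalent simple-pendulum length is L_eq = I/(md), where I is about the pivot and d = 0.8160 m.
I_cm = (2/5)mR² = 0.9242 kg·m², so I = I_cm + md² = 0.9242 + 2.311 = 3.235 kg·m².
L_eq = 3.235/(3.47 × 0.8160) = 1.14 m.

1.14 m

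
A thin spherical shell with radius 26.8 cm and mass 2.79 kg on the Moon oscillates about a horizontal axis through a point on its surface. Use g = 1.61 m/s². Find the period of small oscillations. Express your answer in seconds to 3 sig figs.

3.31 s

I_cm = (2/3)mr² = 0.1336 kg·m². The pivot is at distance d = 0.268 m from the centre of mass.
By the parallel-axis theorem, I = I_cm + md² = 0.1336 + 0.2004 = 0.3340 kg·m².
T = 2π√(I/(mgd)) = 2π√(0.3340/(2.79 × 1.61 × 0.268)) = 3.31 s.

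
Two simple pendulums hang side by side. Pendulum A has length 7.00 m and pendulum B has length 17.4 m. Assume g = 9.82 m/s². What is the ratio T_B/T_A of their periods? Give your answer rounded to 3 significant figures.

T ∝ √L, so T_B/T_A = √(L_B/L_A) = √(17.4/7.00) = 1.58.

1.58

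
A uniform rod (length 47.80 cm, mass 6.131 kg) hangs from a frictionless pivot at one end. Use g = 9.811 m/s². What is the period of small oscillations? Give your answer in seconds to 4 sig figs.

1.132 s

For a physical pendulum T = 2π√(I/(mgd)), with d = 0.23900 m from pivot to centre of mass.
I_cm = mL²/12 = 6.131 × 0.4780²/12 = 0.11674 kg·m²; I = I_cm + md² = 0.11674 + 6.131 × 0.23900² = 0.46695 kg·m².
T = 2π√(0.46695/(6.131 × 9.811 × 0.23900)) = 1.132 s.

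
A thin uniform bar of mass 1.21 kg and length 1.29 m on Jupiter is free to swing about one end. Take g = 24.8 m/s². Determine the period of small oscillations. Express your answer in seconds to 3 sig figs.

For a physical pendulum T = 2π√(I/(mgd)), with d = 0.6450 m from pivot to centre of mass.
I_cm = mL²/12 = 1.21 × 1.29²/12 = 0.1678 kg·m²; I = I_cm + md² = 0.1678 + 1.21 × 0.6450² = 0.6712 kg·m².
T = 2π√(0.6712/(1.21 × 24.8 × 0.6450)) = 1.17 s.

1.17 s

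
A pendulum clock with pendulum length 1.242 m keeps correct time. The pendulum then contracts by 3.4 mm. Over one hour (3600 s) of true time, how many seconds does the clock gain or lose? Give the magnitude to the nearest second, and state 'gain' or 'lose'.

T ∝ √L, so T'/T = √(1.23860/1.242) = 0.998630.
In 3600 s of true time the clock registers 3600/0.998630 = 3604.9 s, so it gains 5 s.

gain 5 s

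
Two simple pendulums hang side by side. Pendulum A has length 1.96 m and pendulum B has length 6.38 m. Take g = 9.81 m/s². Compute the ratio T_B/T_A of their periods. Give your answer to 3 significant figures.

1.80

T ∝ √L, so T_B/T_A = √(L_B/L_A) = √(6.38/1.96) = 1.80.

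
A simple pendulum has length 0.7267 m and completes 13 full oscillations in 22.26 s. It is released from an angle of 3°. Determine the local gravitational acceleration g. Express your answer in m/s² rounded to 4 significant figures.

T = 22.26/13 = 1.7123 s.
From T = 2π√(L/g), g = 4π²L/T² = 4π² × 0.7267/1.7123² = 9.785 m/s².

9.785 m/s²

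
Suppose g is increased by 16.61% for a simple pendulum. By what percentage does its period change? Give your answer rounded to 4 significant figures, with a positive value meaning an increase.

-7.395%

T ∝ 1/√g, so T'/T = 1/√(1.1661) = 0.92605.
Percentage change in T = (0.92605 − 1) × 100% = -7.395%.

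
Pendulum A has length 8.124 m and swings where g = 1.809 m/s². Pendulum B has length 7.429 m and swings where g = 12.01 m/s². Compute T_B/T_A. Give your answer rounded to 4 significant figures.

T = 2π√(L/g), so T_B/T_A = √((L_B/g_B)/(L_A/g_A)) = √((7.429/12.01)/(8.124/1.809)) = 0.3711.

0.3711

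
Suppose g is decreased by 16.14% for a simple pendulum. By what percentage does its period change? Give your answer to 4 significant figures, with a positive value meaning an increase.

T ∝ 1/√g, so T'/T = 1/√(0.83860) = 1.0920.
Percentage change in T = (1.0920 − 1) × 100% = 9.200%.

9.200%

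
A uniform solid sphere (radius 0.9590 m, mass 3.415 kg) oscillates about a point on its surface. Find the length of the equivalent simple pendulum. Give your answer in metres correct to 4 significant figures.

1.343 m

The equivalent simple-pendulum length is L_eq = I/(md), where I is about the pivot and d = 0.95900 m.
I_cm = (2/5)mR² = 1.2563 kg·m², so I = I_cm + md² = 1.2563 + 3.1407 = 4.3970 kg·m².
L_eq = 4.3970/(3.415 × 0.95900) = 1.343 m.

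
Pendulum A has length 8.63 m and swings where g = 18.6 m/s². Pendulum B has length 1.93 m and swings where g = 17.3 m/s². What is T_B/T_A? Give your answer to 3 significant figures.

T = 2π√(L/g), so T_B/T_A = √((L_B/g_B)/(L_A/g_A)) = √((1.93/17.3)/(8.63/18.6)) = 0.490.

0.490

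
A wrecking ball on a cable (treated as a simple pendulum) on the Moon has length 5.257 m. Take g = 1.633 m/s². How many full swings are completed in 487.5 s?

T = 2π√(L/g) = 2π√(5.257/1.633) = 11.273 s.
Number of complete oscillations = ⌊487.5/11.273⌋ = ⌊43.243⌋ = 43.

43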